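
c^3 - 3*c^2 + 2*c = c*(c - 2)*(c - 1)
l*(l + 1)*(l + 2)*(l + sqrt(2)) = l^4 + sqrt(2)*l^3 + 3*l^3 + 2*l^2 + 3*sqrt(2)*l^2 + 2*sqrt(2)*l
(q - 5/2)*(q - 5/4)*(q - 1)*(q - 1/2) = q^4 - 21*q^3/4 + 37*q^2/4 - 105*q/16 + 25/16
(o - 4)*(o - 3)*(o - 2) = o^3 - 9*o^2 + 26*o - 24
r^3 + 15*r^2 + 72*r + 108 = (r + 3)*(r + 6)^2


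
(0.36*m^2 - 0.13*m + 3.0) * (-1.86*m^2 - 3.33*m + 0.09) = -0.6696*m^4 - 0.957*m^3 - 5.1147*m^2 - 10.0017*m + 0.27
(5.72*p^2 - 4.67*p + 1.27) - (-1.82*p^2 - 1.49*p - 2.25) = 7.54*p^2 - 3.18*p + 3.52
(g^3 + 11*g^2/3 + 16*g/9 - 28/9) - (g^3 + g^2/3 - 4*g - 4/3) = 10*g^2/3 + 52*g/9 - 16/9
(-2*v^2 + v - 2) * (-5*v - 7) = 10*v^3 + 9*v^2 + 3*v + 14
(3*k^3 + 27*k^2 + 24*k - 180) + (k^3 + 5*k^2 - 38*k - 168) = 4*k^3 + 32*k^2 - 14*k - 348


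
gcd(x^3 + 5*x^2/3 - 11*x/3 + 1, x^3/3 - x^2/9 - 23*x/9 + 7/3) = x^2 + 2*x - 3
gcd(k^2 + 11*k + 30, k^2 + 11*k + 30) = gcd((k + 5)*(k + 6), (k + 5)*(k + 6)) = k^2 + 11*k + 30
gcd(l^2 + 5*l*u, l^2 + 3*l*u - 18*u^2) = 1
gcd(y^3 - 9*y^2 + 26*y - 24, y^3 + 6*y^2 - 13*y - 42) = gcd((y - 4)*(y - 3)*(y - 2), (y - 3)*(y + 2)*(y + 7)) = y - 3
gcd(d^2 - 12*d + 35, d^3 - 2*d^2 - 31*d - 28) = d - 7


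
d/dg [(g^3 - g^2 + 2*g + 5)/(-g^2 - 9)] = (-g^4 - 25*g^2 + 28*g - 18)/(g^4 + 18*g^2 + 81)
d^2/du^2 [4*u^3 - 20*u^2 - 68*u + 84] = 24*u - 40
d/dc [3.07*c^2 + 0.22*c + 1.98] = 6.14*c + 0.22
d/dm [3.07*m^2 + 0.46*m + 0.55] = 6.14*m + 0.46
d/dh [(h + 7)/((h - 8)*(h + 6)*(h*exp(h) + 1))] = (-(h - 8)*(h + 1)*(h + 6)*(h + 7)*exp(h) + (h - 8)*(h + 6)*(h*exp(h) + 1) - (h - 8)*(h + 7)*(h*exp(h) + 1) - (h + 6)*(h + 7)*(h*exp(h) + 1))/((h - 8)^2*(h + 6)^2*(h*exp(h) + 1)^2)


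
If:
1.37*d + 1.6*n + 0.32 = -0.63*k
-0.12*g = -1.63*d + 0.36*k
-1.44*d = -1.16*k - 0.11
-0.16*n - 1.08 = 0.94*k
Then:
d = -1.01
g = -9.71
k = -1.35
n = 1.20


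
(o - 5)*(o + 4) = o^2 - o - 20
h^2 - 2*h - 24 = (h - 6)*(h + 4)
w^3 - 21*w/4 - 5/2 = (w - 5/2)*(w + 1/2)*(w + 2)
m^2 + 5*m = m*(m + 5)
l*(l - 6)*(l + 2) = l^3 - 4*l^2 - 12*l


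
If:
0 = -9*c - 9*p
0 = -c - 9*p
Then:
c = 0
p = 0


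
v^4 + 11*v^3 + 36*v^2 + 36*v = v*(v + 2)*(v + 3)*(v + 6)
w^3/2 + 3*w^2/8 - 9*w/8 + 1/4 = (w/2 + 1)*(w - 1)*(w - 1/4)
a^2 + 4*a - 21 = (a - 3)*(a + 7)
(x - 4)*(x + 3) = x^2 - x - 12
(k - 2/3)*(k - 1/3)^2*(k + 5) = k^4 + 11*k^3/3 - 55*k^2/9 + 73*k/27 - 10/27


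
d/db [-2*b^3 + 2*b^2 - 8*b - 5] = -6*b^2 + 4*b - 8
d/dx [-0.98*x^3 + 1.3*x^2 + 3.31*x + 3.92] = -2.94*x^2 + 2.6*x + 3.31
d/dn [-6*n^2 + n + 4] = 1 - 12*n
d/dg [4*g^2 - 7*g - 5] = 8*g - 7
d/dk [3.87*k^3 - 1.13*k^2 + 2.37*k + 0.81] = 11.61*k^2 - 2.26*k + 2.37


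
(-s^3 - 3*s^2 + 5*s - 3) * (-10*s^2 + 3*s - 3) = 10*s^5 + 27*s^4 - 56*s^3 + 54*s^2 - 24*s + 9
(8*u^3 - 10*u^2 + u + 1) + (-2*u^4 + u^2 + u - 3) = -2*u^4 + 8*u^3 - 9*u^2 + 2*u - 2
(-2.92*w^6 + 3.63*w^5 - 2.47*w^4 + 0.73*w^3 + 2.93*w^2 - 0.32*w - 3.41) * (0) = 0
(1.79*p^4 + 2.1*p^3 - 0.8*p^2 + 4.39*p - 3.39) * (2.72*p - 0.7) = 4.8688*p^5 + 4.459*p^4 - 3.646*p^3 + 12.5008*p^2 - 12.2938*p + 2.373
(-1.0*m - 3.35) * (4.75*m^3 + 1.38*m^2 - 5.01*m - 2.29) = -4.75*m^4 - 17.2925*m^3 + 0.387*m^2 + 19.0735*m + 7.6715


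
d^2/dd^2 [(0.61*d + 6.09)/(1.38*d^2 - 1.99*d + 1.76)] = ((0.61*d + 6.09)*(2.76*d - 1.99)*(5.52*d - 3.98) - (5.0508*d + 14.3806)*(1.38*d^2 - 1.99*d + 1.76))/(1.38*d^2 - 1.99*d + 1.76)^3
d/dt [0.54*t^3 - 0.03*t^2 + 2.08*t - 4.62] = 1.62*t^2 - 0.06*t + 2.08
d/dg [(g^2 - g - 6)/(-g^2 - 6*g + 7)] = (-7*g^2 + 2*g - 43)/(g^4 + 12*g^3 + 22*g^2 - 84*g + 49)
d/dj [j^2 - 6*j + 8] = 2*j - 6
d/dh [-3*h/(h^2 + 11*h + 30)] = 3*(h^2 - 30)/(h^4 + 22*h^3 + 181*h^2 + 660*h + 900)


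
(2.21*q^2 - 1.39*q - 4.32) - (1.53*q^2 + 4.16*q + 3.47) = 0.68*q^2 - 5.55*q - 7.79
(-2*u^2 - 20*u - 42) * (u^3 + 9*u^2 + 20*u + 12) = -2*u^5 - 38*u^4 - 262*u^3 - 802*u^2 - 1080*u - 504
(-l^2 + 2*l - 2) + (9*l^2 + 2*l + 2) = 8*l^2 + 4*l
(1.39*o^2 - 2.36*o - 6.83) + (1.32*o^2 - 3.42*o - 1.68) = 2.71*o^2 - 5.78*o - 8.51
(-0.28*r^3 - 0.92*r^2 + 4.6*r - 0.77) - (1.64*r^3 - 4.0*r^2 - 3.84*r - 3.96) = -1.92*r^3 + 3.08*r^2 + 8.44*r + 3.19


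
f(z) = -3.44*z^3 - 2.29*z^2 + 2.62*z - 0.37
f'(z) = -10.32*z^2 - 4.58*z + 2.62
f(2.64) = -72.71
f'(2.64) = -81.40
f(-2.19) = 19.04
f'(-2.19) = -36.85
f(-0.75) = -2.17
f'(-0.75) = 0.25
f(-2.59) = 37.25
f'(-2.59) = -54.75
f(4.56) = -362.22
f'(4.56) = -232.85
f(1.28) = -7.98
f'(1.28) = -20.15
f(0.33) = 0.12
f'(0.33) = -0.02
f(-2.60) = 37.80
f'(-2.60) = -55.24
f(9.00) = -2670.04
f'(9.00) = -874.52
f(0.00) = -0.37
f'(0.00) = 2.62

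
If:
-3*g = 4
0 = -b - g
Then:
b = 4/3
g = -4/3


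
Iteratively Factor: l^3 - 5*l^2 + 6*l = (l - 2)*(l^2 - 3*l) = (l - 3)*(l - 2)*(l)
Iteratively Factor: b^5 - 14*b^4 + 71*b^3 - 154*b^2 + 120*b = (b)*(b^4 - 14*b^3 + 71*b^2 - 154*b + 120) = b*(b - 2)*(b^3 - 12*b^2 + 47*b - 60) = b*(b - 5)*(b - 2)*(b^2 - 7*b + 12) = b*(b - 5)*(b - 4)*(b - 2)*(b - 3)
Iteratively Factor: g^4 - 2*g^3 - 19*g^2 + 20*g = (g)*(g^3 - 2*g^2 - 19*g + 20) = g*(g - 5)*(g^2 + 3*g - 4) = g*(g - 5)*(g + 4)*(g - 1)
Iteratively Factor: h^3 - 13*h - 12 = (h - 4)*(h^2 + 4*h + 3) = (h - 4)*(h + 1)*(h + 3)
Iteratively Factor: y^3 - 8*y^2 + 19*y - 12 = (y - 4)*(y^2 - 4*y + 3) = (y - 4)*(y - 3)*(y - 1)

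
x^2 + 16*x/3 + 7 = (x + 7/3)*(x + 3)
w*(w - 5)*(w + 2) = w^3 - 3*w^2 - 10*w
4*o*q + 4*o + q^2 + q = (4*o + q)*(q + 1)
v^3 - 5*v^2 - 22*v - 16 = (v - 8)*(v + 1)*(v + 2)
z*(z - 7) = z^2 - 7*z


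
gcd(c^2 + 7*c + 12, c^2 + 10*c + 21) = c + 3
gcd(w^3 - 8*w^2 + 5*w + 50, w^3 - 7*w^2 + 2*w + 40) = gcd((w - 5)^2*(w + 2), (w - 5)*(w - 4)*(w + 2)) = w^2 - 3*w - 10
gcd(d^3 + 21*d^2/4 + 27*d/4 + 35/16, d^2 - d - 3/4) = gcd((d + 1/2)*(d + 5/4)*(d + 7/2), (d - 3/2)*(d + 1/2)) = d + 1/2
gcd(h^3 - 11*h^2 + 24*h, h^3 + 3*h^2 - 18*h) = h^2 - 3*h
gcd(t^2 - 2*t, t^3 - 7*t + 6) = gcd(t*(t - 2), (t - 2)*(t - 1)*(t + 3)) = t - 2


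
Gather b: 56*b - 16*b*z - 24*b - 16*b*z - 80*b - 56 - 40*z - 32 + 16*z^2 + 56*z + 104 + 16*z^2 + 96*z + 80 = b*(-32*z - 48) + 32*z^2 + 112*z + 96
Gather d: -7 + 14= 7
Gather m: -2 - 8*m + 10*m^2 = 10*m^2 - 8*m - 2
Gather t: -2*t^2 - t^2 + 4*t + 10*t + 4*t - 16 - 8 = -3*t^2 + 18*t - 24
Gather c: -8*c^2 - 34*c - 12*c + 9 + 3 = -8*c^2 - 46*c + 12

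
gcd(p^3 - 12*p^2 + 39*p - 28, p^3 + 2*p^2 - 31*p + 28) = p^2 - 5*p + 4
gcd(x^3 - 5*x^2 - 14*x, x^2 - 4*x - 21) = x - 7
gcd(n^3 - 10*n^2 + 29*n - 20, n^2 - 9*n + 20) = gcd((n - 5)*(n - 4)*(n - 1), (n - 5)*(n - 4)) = n^2 - 9*n + 20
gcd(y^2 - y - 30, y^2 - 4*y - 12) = y - 6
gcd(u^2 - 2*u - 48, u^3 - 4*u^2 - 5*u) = 1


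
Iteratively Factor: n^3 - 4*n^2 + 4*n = (n - 2)*(n^2 - 2*n) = n*(n - 2)*(n - 2)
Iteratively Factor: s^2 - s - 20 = (s + 4)*(s - 5)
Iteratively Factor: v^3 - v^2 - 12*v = (v + 3)*(v^2 - 4*v) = (v - 4)*(v + 3)*(v)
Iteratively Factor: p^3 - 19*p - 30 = (p + 2)*(p^2 - 2*p - 15) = (p - 5)*(p + 2)*(p + 3)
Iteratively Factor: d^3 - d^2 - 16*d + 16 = (d - 4)*(d^2 + 3*d - 4) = (d - 4)*(d - 1)*(d + 4)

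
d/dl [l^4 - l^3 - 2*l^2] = l*(4*l^2 - 3*l - 4)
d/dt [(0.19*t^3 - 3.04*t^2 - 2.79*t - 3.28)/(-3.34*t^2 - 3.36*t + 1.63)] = (-0.6346*t^4 - 1.2768*t^3 + 1.8249*t^2 - 31.8208*t - 15.5685)/(11.1556*t^4 + 22.4448*t^3 + 0.401199999999999*t^2 - 10.9536*t + 2.6569)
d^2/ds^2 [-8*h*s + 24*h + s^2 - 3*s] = 2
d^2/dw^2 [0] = 0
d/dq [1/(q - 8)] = -1/(q - 8)^2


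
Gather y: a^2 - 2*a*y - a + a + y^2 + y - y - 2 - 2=a^2 - 2*a*y + y^2 - 4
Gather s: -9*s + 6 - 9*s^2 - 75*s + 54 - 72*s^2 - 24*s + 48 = -81*s^2 - 108*s + 108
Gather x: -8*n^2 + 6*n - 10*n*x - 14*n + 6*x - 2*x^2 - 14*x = -8*n^2 - 8*n - 2*x^2 + x*(-10*n - 8)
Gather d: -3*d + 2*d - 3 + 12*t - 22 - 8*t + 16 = -d + 4*t - 9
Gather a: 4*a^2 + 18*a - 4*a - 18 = 4*a^2 + 14*a - 18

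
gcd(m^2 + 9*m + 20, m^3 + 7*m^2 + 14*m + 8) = m + 4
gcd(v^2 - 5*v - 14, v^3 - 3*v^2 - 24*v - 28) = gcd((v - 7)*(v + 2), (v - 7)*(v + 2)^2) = v^2 - 5*v - 14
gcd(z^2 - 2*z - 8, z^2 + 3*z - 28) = z - 4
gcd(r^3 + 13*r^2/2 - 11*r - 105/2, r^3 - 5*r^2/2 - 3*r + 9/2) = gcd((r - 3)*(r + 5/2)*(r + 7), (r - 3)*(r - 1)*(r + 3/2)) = r - 3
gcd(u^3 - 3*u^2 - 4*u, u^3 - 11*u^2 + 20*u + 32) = u^2 - 3*u - 4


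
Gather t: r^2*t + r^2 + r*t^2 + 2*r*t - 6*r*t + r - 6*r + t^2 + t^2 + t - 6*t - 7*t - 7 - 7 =r^2 - 5*r + t^2*(r + 2) + t*(r^2 - 4*r - 12) - 14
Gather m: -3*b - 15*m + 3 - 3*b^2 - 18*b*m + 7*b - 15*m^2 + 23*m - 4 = -3*b^2 + 4*b - 15*m^2 + m*(8 - 18*b) - 1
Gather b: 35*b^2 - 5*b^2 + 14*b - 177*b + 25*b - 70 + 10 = 30*b^2 - 138*b - 60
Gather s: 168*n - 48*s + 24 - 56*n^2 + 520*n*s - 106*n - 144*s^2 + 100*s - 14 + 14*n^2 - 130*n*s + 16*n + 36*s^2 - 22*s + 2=-42*n^2 + 78*n - 108*s^2 + s*(390*n + 30) + 12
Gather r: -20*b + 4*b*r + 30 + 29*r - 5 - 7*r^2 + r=-20*b - 7*r^2 + r*(4*b + 30) + 25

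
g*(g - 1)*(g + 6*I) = g^3 - g^2 + 6*I*g^2 - 6*I*g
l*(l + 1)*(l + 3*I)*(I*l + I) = I*l^4 - 3*l^3 + 2*I*l^3 - 6*l^2 + I*l^2 - 3*l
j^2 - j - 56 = (j - 8)*(j + 7)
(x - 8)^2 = x^2 - 16*x + 64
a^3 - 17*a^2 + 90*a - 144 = (a - 8)*(a - 6)*(a - 3)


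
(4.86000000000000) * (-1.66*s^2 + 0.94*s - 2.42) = -8.0676*s^2 + 4.5684*s - 11.7612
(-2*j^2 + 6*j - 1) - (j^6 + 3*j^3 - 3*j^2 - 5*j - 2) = -j^6 - 3*j^3 + j^2 + 11*j + 1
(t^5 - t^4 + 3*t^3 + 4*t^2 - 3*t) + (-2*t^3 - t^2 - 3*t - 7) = t^5 - t^4 + t^3 + 3*t^2 - 6*t - 7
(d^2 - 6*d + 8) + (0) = d^2 - 6*d + 8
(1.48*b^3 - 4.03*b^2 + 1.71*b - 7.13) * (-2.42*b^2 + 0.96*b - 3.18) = -3.5816*b^5 + 11.1734*b^4 - 12.7134*b^3 + 31.7116*b^2 - 12.2826*b + 22.6734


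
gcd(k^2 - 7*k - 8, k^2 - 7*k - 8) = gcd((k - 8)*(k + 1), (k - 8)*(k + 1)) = k^2 - 7*k - 8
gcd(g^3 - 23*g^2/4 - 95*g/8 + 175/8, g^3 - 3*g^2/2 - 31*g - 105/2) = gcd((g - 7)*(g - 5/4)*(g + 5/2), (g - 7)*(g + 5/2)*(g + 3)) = g^2 - 9*g/2 - 35/2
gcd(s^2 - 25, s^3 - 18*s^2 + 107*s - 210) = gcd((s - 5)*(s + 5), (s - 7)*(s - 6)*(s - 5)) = s - 5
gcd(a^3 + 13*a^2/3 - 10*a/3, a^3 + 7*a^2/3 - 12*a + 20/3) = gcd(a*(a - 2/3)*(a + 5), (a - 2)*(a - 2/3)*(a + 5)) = a^2 + 13*a/3 - 10/3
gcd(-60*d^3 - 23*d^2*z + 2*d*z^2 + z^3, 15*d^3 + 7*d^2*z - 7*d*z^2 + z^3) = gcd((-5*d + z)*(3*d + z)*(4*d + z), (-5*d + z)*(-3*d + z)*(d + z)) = -5*d + z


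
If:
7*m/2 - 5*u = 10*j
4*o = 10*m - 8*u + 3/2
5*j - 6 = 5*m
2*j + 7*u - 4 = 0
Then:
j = -494/355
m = -184/71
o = -22839/2840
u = 344/355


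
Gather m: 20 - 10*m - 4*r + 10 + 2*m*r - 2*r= m*(2*r - 10) - 6*r + 30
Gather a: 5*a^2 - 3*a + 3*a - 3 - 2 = 5*a^2 - 5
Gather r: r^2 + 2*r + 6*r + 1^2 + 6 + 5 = r^2 + 8*r + 12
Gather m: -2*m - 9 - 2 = -2*m - 11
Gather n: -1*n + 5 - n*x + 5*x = n*(-x - 1) + 5*x + 5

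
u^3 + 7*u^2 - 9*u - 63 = (u - 3)*(u + 3)*(u + 7)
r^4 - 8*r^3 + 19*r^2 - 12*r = r*(r - 4)*(r - 3)*(r - 1)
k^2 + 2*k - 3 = (k - 1)*(k + 3)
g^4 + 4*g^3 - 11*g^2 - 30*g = g*(g - 3)*(g + 2)*(g + 5)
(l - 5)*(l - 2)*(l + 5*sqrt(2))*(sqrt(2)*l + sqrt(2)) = sqrt(2)*l^4 - 6*sqrt(2)*l^3 + 10*l^3 - 60*l^2 + 3*sqrt(2)*l^2 + 10*sqrt(2)*l + 30*l + 100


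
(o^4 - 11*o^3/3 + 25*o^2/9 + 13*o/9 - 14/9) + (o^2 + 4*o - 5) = o^4 - 11*o^3/3 + 34*o^2/9 + 49*o/9 - 59/9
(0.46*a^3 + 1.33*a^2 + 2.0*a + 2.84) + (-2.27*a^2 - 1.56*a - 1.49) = 0.46*a^3 - 0.94*a^2 + 0.44*a + 1.35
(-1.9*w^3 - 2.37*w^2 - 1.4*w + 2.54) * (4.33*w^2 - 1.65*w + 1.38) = -8.227*w^5 - 7.1271*w^4 - 4.7735*w^3 + 10.0376*w^2 - 6.123*w + 3.5052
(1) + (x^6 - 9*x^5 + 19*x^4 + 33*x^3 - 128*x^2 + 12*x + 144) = x^6 - 9*x^5 + 19*x^4 + 33*x^3 - 128*x^2 + 12*x + 145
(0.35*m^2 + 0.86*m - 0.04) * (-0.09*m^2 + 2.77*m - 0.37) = -0.0315*m^4 + 0.8921*m^3 + 2.2563*m^2 - 0.429*m + 0.0148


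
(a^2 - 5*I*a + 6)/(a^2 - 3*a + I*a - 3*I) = (a - 6*I)/(a - 3)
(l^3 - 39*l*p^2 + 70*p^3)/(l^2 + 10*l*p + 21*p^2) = (l^2 - 7*l*p + 10*p^2)/(l + 3*p)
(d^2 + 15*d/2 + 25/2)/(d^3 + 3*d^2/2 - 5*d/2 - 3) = (2*d^2 + 15*d + 25)/(2*d^3 + 3*d^2 - 5*d - 6)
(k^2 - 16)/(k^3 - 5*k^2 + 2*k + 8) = (k + 4)/(k^2 - k - 2)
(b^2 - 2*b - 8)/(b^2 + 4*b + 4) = (b - 4)/(b + 2)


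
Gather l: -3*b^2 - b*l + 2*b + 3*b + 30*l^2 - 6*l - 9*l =-3*b^2 + 5*b + 30*l^2 + l*(-b - 15)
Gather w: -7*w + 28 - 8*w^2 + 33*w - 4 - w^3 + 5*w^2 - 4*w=-w^3 - 3*w^2 + 22*w + 24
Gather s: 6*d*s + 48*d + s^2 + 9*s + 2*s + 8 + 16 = 48*d + s^2 + s*(6*d + 11) + 24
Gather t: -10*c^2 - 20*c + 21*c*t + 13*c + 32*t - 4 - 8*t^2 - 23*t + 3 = -10*c^2 - 7*c - 8*t^2 + t*(21*c + 9) - 1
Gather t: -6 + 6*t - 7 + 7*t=13*t - 13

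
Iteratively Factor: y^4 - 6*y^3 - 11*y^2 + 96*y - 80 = (y - 5)*(y^3 - y^2 - 16*y + 16) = (y - 5)*(y - 4)*(y^2 + 3*y - 4) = (y - 5)*(y - 4)*(y + 4)*(y - 1)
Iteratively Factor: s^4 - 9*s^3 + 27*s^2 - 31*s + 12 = (s - 3)*(s^3 - 6*s^2 + 9*s - 4) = (s - 3)*(s - 1)*(s^2 - 5*s + 4) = (s - 4)*(s - 3)*(s - 1)*(s - 1)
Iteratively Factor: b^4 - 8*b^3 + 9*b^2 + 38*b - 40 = (b + 2)*(b^3 - 10*b^2 + 29*b - 20) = (b - 5)*(b + 2)*(b^2 - 5*b + 4) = (b - 5)*(b - 1)*(b + 2)*(b - 4)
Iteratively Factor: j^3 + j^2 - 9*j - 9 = (j + 1)*(j^2 - 9) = (j + 1)*(j + 3)*(j - 3)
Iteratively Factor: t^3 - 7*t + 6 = (t - 1)*(t^2 + t - 6) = (t - 2)*(t - 1)*(t + 3)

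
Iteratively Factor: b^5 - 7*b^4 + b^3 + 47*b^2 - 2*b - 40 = (b - 4)*(b^4 - 3*b^3 - 11*b^2 + 3*b + 10) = (b - 4)*(b + 1)*(b^3 - 4*b^2 - 7*b + 10) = (b - 4)*(b - 1)*(b + 1)*(b^2 - 3*b - 10) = (b - 5)*(b - 4)*(b - 1)*(b + 1)*(b + 2)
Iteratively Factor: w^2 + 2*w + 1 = (w + 1)*(w + 1)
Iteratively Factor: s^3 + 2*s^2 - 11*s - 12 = (s - 3)*(s^2 + 5*s + 4) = (s - 3)*(s + 4)*(s + 1)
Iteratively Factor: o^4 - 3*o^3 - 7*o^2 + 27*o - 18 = (o - 1)*(o^3 - 2*o^2 - 9*o + 18) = (o - 3)*(o - 1)*(o^2 + o - 6) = (o - 3)*(o - 1)*(o + 3)*(o - 2)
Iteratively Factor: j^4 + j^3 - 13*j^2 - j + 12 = (j + 1)*(j^3 - 13*j + 12) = (j + 1)*(j + 4)*(j^2 - 4*j + 3) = (j - 3)*(j + 1)*(j + 4)*(j - 1)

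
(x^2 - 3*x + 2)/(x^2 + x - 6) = (x - 1)/(x + 3)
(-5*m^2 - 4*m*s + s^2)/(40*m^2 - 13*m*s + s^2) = (m + s)/(-8*m + s)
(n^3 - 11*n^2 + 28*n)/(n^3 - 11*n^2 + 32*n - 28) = n*(n - 4)/(n^2 - 4*n + 4)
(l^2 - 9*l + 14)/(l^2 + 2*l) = (l^2 - 9*l + 14)/(l*(l + 2))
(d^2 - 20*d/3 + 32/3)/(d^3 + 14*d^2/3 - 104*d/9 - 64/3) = 3*(d - 4)/(3*d^2 + 22*d + 24)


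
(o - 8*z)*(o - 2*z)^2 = o^3 - 12*o^2*z + 36*o*z^2 - 32*z^3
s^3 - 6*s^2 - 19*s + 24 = (s - 8)*(s - 1)*(s + 3)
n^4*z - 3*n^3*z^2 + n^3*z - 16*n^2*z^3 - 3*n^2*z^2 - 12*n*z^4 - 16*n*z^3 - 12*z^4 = (n - 6*z)*(n + z)*(n + 2*z)*(n*z + z)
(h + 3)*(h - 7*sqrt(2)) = h^2 - 7*sqrt(2)*h + 3*h - 21*sqrt(2)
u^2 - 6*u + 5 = (u - 5)*(u - 1)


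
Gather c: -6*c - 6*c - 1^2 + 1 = -12*c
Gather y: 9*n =9*n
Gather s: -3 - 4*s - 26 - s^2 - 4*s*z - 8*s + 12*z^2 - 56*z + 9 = -s^2 + s*(-4*z - 12) + 12*z^2 - 56*z - 20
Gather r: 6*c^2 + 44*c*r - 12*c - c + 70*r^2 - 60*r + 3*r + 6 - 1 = 6*c^2 - 13*c + 70*r^2 + r*(44*c - 57) + 5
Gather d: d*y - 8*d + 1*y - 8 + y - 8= d*(y - 8) + 2*y - 16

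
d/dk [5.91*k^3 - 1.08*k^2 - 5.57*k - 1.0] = 17.73*k^2 - 2.16*k - 5.57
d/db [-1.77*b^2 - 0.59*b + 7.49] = -3.54*b - 0.59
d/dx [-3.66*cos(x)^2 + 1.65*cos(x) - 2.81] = (7.32*cos(x) - 1.65)*sin(x)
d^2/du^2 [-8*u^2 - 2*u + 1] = -16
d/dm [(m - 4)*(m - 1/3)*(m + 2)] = 3*m^2 - 14*m/3 - 22/3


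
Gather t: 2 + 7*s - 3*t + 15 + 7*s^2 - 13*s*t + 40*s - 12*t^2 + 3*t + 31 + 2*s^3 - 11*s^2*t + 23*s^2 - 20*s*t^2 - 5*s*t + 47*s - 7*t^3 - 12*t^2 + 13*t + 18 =2*s^3 + 30*s^2 + 94*s - 7*t^3 + t^2*(-20*s - 24) + t*(-11*s^2 - 18*s + 13) + 66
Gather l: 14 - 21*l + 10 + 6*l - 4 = 20 - 15*l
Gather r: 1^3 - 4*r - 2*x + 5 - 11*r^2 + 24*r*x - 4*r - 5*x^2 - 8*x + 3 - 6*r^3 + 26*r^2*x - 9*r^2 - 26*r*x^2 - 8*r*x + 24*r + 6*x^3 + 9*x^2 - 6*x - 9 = -6*r^3 + r^2*(26*x - 20) + r*(-26*x^2 + 16*x + 16) + 6*x^3 + 4*x^2 - 16*x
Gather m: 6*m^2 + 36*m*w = 6*m^2 + 36*m*w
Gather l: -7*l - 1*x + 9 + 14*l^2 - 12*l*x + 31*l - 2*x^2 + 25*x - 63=14*l^2 + l*(24 - 12*x) - 2*x^2 + 24*x - 54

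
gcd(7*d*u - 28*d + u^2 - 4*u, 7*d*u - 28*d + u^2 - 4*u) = 7*d*u - 28*d + u^2 - 4*u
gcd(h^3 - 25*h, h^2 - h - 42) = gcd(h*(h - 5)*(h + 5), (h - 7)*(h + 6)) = 1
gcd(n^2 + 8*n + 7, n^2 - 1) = n + 1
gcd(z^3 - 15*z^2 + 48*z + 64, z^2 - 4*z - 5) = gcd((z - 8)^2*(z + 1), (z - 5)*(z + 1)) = z + 1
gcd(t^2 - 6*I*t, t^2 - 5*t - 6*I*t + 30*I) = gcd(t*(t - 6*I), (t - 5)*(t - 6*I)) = t - 6*I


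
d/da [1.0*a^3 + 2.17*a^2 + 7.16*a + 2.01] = 3.0*a^2 + 4.34*a + 7.16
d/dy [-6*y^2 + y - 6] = 1 - 12*y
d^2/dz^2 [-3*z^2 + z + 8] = -6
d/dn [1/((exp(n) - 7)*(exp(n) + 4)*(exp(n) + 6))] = (-(exp(n) - 7)*(exp(n) + 4) - (exp(n) - 7)*(exp(n) + 6) - (exp(n) + 4)*(exp(n) + 6))*exp(n)/((exp(n) - 7)^2*(exp(n) + 4)^2*(exp(n) + 6)^2)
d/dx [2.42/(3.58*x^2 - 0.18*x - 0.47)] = (0.4356 - 17.3272*x)/(-3.58*x^2 + 0.18*x + 0.47)^2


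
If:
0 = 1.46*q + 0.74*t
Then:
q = -0.506849315068493*t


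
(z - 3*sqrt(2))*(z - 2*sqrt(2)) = z^2 - 5*sqrt(2)*z + 12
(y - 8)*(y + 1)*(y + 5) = y^3 - 2*y^2 - 43*y - 40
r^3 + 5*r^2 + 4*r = r*(r + 1)*(r + 4)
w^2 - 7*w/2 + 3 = (w - 2)*(w - 3/2)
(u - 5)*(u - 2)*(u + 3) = u^3 - 4*u^2 - 11*u + 30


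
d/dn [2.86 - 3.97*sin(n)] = -3.97*cos(n)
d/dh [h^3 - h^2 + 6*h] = 3*h^2 - 2*h + 6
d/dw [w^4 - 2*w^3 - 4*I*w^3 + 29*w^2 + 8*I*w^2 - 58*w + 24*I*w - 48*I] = 4*w^3 + w^2*(-6 - 12*I) + w*(58 + 16*I) - 58 + 24*I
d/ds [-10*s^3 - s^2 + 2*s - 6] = -30*s^2 - 2*s + 2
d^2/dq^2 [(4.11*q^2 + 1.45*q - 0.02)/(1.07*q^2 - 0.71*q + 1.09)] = (9.564944*q^3 - 28.898346*q^2 - 10.055646*q + 12.03698)/(1.225043*q^6 - 2.438637*q^5 + 5.361984*q^4 - 5.326349*q^3 + 5.462208*q^2 - 2.530653*q + 1.295029)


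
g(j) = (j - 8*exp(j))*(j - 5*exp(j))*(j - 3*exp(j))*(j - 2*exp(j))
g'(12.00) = 673562303151043969714107.41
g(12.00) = 168387280045299051255557.30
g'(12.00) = 673562303151043969714107.41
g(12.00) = 168387280045299051255557.30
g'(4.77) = 178719559430.22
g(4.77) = 44264015815.02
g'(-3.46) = -160.62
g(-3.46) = 168.10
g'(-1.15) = 15.08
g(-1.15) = 37.70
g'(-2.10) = -35.18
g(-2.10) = 48.33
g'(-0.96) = 32.23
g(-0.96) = 42.08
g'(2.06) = 2757035.83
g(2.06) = 660670.10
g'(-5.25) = -572.82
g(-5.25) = 773.44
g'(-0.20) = 344.84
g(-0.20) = 141.45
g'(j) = (1 - 8*exp(j))*(j - 5*exp(j))*(j - 3*exp(j))*(j - 2*exp(j)) + (1 - 5*exp(j))*(j - 8*exp(j))*(j - 3*exp(j))*(j - 2*exp(j)) + (1 - 3*exp(j))*(j - 8*exp(j))*(j - 5*exp(j))*(j - 2*exp(j)) + (1 - 2*exp(j))*(j - 8*exp(j))*(j - 5*exp(j))*(j - 3*exp(j)) = -18*j^3*exp(j) + 4*j^3 + 222*j^2*exp(2*j) - 54*j^2*exp(j) - 834*j*exp(3*j) + 222*j*exp(2*j) + 960*exp(4*j) - 278*exp(3*j)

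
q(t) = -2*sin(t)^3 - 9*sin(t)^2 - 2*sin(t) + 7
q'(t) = -6*sin(t)^2*cos(t) - 18*sin(t)*cos(t) - 2*cos(t)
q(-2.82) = 6.80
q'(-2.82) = -2.93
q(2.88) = 5.85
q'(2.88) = 6.82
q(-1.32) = 2.31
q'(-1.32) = 2.43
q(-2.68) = 6.28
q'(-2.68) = -4.32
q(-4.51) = -5.48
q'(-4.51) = 5.10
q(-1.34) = 2.26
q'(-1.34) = 2.25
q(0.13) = 6.59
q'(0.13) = -4.40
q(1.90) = -4.65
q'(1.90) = 7.89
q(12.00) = 5.79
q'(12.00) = 5.00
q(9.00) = 4.51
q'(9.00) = 9.51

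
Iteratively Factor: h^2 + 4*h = (h)*(h + 4)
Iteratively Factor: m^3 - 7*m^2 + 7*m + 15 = (m - 5)*(m^2 - 2*m - 3) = (m - 5)*(m - 3)*(m + 1)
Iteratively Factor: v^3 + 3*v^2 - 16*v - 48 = (v - 4)*(v^2 + 7*v + 12) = (v - 4)*(v + 3)*(v + 4)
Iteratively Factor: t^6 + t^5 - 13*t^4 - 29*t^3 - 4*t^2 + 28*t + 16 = (t - 1)*(t^5 + 2*t^4 - 11*t^3 - 40*t^2 - 44*t - 16) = (t - 1)*(t + 1)*(t^4 + t^3 - 12*t^2 - 28*t - 16) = (t - 4)*(t - 1)*(t + 1)*(t^3 + 5*t^2 + 8*t + 4) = (t - 4)*(t - 1)*(t + 1)*(t + 2)*(t^2 + 3*t + 2) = (t - 4)*(t - 1)*(t + 1)^2*(t + 2)*(t + 2)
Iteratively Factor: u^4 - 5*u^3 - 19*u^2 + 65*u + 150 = (u + 2)*(u^3 - 7*u^2 - 5*u + 75) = (u - 5)*(u + 2)*(u^2 - 2*u - 15) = (u - 5)*(u + 2)*(u + 3)*(u - 5)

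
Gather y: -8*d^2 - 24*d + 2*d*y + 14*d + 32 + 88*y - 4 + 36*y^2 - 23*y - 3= -8*d^2 - 10*d + 36*y^2 + y*(2*d + 65) + 25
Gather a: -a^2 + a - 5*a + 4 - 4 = -a^2 - 4*a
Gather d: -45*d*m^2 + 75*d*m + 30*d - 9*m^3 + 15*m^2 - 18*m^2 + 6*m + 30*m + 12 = d*(-45*m^2 + 75*m + 30) - 9*m^3 - 3*m^2 + 36*m + 12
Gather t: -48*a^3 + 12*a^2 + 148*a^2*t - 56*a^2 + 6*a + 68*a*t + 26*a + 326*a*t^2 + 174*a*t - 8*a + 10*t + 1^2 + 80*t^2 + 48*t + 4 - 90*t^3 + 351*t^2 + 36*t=-48*a^3 - 44*a^2 + 24*a - 90*t^3 + t^2*(326*a + 431) + t*(148*a^2 + 242*a + 94) + 5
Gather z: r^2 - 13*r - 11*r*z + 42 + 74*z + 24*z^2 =r^2 - 13*r + 24*z^2 + z*(74 - 11*r) + 42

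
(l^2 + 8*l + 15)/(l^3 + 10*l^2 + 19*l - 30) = (l + 3)/(l^2 + 5*l - 6)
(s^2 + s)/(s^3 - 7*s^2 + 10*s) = (s + 1)/(s^2 - 7*s + 10)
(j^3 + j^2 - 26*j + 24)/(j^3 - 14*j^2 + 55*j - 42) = (j^2 + 2*j - 24)/(j^2 - 13*j + 42)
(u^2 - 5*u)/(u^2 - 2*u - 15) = u/(u + 3)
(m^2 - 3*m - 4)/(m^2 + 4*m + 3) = (m - 4)/(m + 3)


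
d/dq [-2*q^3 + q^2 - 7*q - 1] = -6*q^2 + 2*q - 7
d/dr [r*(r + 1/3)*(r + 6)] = 3*r^2 + 38*r/3 + 2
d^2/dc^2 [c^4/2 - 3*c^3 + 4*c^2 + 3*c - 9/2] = 6*c^2 - 18*c + 8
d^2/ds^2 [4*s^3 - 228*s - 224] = 24*s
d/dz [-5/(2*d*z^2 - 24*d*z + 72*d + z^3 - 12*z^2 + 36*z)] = 5*(4*d*z - 24*d + 3*z^2 - 24*z + 36)/(2*d*z^2 - 24*d*z + 72*d + z^3 - 12*z^2 + 36*z)^2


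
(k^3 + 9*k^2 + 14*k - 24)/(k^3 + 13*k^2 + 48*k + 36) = (k^2 + 3*k - 4)/(k^2 + 7*k + 6)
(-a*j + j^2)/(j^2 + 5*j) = (-a + j)/(j + 5)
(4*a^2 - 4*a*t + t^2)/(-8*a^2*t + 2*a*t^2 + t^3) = (-2*a + t)/(t*(4*a + t))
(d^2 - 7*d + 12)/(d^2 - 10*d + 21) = (d - 4)/(d - 7)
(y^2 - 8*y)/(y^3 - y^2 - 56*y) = 1/(y + 7)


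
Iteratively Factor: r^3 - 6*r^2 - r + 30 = (r - 5)*(r^2 - r - 6) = (r - 5)*(r + 2)*(r - 3)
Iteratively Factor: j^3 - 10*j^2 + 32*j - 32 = (j - 4)*(j^2 - 6*j + 8) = (j - 4)^2*(j - 2)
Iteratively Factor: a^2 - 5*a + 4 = (a - 4)*(a - 1)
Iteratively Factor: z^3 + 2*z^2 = (z)*(z^2 + 2*z) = z*(z + 2)*(z)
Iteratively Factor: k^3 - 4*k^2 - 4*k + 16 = (k - 2)*(k^2 - 2*k - 8) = (k - 4)*(k - 2)*(k + 2)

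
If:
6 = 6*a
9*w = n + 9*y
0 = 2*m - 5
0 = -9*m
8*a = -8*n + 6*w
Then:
No Solution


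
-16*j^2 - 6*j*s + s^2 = (-8*j + s)*(2*j + s)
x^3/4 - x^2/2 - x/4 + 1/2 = (x/4 + 1/4)*(x - 2)*(x - 1)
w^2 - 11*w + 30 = (w - 6)*(w - 5)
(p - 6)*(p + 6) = p^2 - 36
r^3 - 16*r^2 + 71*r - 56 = (r - 8)*(r - 7)*(r - 1)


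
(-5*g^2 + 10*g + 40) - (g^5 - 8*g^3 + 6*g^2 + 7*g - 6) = -g^5 + 8*g^3 - 11*g^2 + 3*g + 46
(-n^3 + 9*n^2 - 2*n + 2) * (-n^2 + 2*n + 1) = n^5 - 11*n^4 + 19*n^3 + 3*n^2 + 2*n + 2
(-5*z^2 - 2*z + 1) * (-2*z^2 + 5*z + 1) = 10*z^4 - 21*z^3 - 17*z^2 + 3*z + 1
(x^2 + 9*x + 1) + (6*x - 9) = x^2 + 15*x - 8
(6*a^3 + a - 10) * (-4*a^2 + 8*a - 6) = -24*a^5 + 48*a^4 - 40*a^3 + 48*a^2 - 86*a + 60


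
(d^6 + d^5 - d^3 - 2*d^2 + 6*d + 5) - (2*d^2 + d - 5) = d^6 + d^5 - d^3 - 4*d^2 + 5*d + 10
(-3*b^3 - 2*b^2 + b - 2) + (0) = -3*b^3 - 2*b^2 + b - 2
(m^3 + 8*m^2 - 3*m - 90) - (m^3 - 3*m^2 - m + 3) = 11*m^2 - 2*m - 93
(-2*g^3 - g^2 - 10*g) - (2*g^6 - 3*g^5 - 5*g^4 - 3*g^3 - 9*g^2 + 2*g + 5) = -2*g^6 + 3*g^5 + 5*g^4 + g^3 + 8*g^2 - 12*g - 5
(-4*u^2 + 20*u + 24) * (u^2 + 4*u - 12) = -4*u^4 + 4*u^3 + 152*u^2 - 144*u - 288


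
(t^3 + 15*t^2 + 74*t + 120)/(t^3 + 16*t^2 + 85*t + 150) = (t + 4)/(t + 5)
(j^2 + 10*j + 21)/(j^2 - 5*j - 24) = (j + 7)/(j - 8)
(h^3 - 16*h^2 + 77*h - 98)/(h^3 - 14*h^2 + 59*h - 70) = (h - 7)/(h - 5)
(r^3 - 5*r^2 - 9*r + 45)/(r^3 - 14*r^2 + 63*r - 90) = (r + 3)/(r - 6)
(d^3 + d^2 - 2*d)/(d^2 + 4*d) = (d^2 + d - 2)/(d + 4)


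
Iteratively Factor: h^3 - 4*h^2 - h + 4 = (h + 1)*(h^2 - 5*h + 4) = (h - 4)*(h + 1)*(h - 1)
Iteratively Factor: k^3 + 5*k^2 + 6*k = (k + 2)*(k^2 + 3*k) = (k + 2)*(k + 3)*(k)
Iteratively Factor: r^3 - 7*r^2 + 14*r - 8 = (r - 4)*(r^2 - 3*r + 2) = (r - 4)*(r - 1)*(r - 2)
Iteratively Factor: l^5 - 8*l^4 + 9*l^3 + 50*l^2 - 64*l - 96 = (l - 3)*(l^4 - 5*l^3 - 6*l^2 + 32*l + 32) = (l - 3)*(l + 2)*(l^3 - 7*l^2 + 8*l + 16) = (l - 4)*(l - 3)*(l + 2)*(l^2 - 3*l - 4) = (l - 4)^2*(l - 3)*(l + 2)*(l + 1)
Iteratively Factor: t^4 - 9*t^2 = (t - 3)*(t^3 + 3*t^2) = t*(t - 3)*(t^2 + 3*t) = t^2*(t - 3)*(t + 3)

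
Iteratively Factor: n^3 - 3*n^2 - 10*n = (n + 2)*(n^2 - 5*n) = (n - 5)*(n + 2)*(n)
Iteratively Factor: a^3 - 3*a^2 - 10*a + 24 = (a + 3)*(a^2 - 6*a + 8) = (a - 4)*(a + 3)*(a - 2)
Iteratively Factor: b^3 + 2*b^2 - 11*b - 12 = (b + 1)*(b^2 + b - 12) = (b - 3)*(b + 1)*(b + 4)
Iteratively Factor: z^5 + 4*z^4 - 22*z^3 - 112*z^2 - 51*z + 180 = (z - 1)*(z^4 + 5*z^3 - 17*z^2 - 129*z - 180) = (z - 1)*(z + 4)*(z^3 + z^2 - 21*z - 45) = (z - 1)*(z + 3)*(z + 4)*(z^2 - 2*z - 15) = (z - 5)*(z - 1)*(z + 3)*(z + 4)*(z + 3)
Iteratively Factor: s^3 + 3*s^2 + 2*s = (s + 1)*(s^2 + 2*s) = (s + 1)*(s + 2)*(s)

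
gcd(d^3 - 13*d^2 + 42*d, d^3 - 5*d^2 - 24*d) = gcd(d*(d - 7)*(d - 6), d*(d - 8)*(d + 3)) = d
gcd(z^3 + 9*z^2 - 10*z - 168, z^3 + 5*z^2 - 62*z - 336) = z^2 + 13*z + 42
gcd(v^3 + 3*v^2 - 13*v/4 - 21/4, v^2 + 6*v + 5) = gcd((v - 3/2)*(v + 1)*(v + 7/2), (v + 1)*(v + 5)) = v + 1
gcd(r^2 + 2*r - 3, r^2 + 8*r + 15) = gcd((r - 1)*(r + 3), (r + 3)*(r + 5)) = r + 3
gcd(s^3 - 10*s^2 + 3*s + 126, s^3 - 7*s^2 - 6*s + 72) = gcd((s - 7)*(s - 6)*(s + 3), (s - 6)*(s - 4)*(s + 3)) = s^2 - 3*s - 18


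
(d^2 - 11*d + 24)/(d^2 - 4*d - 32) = (d - 3)/(d + 4)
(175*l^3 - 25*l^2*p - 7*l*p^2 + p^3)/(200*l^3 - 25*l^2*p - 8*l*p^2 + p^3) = (-7*l + p)/(-8*l + p)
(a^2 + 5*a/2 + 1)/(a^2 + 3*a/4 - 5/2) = 2*(2*a + 1)/(4*a - 5)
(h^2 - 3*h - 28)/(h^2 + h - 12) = (h - 7)/(h - 3)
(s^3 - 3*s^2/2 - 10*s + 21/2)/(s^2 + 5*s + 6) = (2*s^2 - 9*s + 7)/(2*(s + 2))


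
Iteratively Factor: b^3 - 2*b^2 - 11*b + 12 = (b - 4)*(b^2 + 2*b - 3) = (b - 4)*(b - 1)*(b + 3)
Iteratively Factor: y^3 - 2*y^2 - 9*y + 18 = (y - 2)*(y^2 - 9) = (y - 3)*(y - 2)*(y + 3)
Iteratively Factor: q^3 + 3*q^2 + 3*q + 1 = (q + 1)*(q^2 + 2*q + 1) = (q + 1)^2*(q + 1)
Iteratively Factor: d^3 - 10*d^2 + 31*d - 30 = (d - 2)*(d^2 - 8*d + 15) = (d - 3)*(d - 2)*(d - 5)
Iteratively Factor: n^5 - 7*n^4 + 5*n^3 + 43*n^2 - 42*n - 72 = (n - 3)*(n^4 - 4*n^3 - 7*n^2 + 22*n + 24) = (n - 3)*(n + 1)*(n^3 - 5*n^2 - 2*n + 24) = (n - 3)^2*(n + 1)*(n^2 - 2*n - 8) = (n - 4)*(n - 3)^2*(n + 1)*(n + 2)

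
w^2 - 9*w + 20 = (w - 5)*(w - 4)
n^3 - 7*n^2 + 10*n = n*(n - 5)*(n - 2)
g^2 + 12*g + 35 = (g + 5)*(g + 7)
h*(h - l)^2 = h^3 - 2*h^2*l + h*l^2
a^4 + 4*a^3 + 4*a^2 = a^2*(a + 2)^2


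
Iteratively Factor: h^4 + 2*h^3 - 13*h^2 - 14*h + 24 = (h - 3)*(h^3 + 5*h^2 + 2*h - 8) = (h - 3)*(h - 1)*(h^2 + 6*h + 8) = (h - 3)*(h - 1)*(h + 4)*(h + 2)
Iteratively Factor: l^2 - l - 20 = (l - 5)*(l + 4)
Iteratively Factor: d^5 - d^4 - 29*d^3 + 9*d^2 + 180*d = (d)*(d^4 - d^3 - 29*d^2 + 9*d + 180) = d*(d - 5)*(d^3 + 4*d^2 - 9*d - 36) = d*(d - 5)*(d + 4)*(d^2 - 9) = d*(d - 5)*(d + 3)*(d + 4)*(d - 3)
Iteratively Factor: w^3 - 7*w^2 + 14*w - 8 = (w - 4)*(w^2 - 3*w + 2) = (w - 4)*(w - 2)*(w - 1)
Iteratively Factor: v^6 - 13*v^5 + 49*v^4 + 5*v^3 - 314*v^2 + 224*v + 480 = (v - 4)*(v^5 - 9*v^4 + 13*v^3 + 57*v^2 - 86*v - 120) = (v - 4)*(v + 2)*(v^4 - 11*v^3 + 35*v^2 - 13*v - 60) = (v - 5)*(v - 4)*(v + 2)*(v^3 - 6*v^2 + 5*v + 12) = (v - 5)*(v - 4)*(v - 3)*(v + 2)*(v^2 - 3*v - 4) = (v - 5)*(v - 4)*(v - 3)*(v + 1)*(v + 2)*(v - 4)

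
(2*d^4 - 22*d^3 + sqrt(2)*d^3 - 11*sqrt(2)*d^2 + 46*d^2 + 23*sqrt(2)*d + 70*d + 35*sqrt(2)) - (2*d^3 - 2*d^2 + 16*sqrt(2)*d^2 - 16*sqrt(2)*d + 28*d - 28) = 2*d^4 - 24*d^3 + sqrt(2)*d^3 - 27*sqrt(2)*d^2 + 48*d^2 + 42*d + 39*sqrt(2)*d + 28 + 35*sqrt(2)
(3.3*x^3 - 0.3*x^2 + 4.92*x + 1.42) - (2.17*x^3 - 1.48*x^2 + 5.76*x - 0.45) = 1.13*x^3 + 1.18*x^2 - 0.84*x + 1.87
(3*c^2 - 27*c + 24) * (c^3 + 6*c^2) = 3*c^5 - 9*c^4 - 138*c^3 + 144*c^2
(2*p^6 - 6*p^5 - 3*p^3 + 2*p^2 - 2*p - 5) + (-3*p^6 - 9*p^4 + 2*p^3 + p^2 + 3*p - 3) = -p^6 - 6*p^5 - 9*p^4 - p^3 + 3*p^2 + p - 8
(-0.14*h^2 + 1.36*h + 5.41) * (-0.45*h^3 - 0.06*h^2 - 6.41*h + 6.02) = 0.063*h^5 - 0.6036*h^4 - 1.6187*h^3 - 9.885*h^2 - 26.4909*h + 32.5682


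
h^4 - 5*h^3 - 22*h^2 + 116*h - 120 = (h - 6)*(h - 2)^2*(h + 5)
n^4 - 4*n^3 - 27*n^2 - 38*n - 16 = (n - 8)*(n + 1)^2*(n + 2)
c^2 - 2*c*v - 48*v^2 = (c - 8*v)*(c + 6*v)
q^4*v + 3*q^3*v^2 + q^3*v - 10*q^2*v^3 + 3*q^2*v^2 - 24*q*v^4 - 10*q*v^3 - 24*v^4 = (q - 3*v)*(q + 2*v)*(q + 4*v)*(q*v + v)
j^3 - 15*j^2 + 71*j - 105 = (j - 7)*(j - 5)*(j - 3)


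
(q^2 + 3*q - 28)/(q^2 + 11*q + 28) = (q - 4)/(q + 4)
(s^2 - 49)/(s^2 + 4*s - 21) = (s - 7)/(s - 3)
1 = 1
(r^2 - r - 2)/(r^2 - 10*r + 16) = (r + 1)/(r - 8)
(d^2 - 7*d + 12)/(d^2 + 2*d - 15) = (d - 4)/(d + 5)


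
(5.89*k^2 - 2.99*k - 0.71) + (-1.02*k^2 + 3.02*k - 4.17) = 4.87*k^2 + 0.0299999999999998*k - 4.88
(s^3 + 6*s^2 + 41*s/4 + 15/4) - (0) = s^3 + 6*s^2 + 41*s/4 + 15/4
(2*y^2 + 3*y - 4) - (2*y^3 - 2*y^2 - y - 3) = -2*y^3 + 4*y^2 + 4*y - 1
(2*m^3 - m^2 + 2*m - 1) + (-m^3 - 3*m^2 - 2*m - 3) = m^3 - 4*m^2 - 4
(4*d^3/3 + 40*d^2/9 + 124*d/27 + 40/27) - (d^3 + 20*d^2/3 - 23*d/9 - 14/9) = d^3/3 - 20*d^2/9 + 193*d/27 + 82/27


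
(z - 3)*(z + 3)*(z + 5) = z^3 + 5*z^2 - 9*z - 45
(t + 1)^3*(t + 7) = t^4 + 10*t^3 + 24*t^2 + 22*t + 7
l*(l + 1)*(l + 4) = l^3 + 5*l^2 + 4*l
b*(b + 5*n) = b^2 + 5*b*n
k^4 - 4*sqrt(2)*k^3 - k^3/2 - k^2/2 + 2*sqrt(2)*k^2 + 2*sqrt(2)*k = k*(k - 1)*(k + 1/2)*(k - 4*sqrt(2))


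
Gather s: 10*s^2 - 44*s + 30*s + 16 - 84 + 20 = 10*s^2 - 14*s - 48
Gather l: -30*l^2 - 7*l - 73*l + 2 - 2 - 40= -30*l^2 - 80*l - 40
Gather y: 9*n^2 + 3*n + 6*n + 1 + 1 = 9*n^2 + 9*n + 2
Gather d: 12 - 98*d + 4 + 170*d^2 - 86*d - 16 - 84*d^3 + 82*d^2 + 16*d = -84*d^3 + 252*d^2 - 168*d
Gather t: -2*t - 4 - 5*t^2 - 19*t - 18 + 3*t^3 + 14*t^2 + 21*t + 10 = 3*t^3 + 9*t^2 - 12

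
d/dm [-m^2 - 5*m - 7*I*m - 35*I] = -2*m - 5 - 7*I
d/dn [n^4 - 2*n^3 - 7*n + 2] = 4*n^3 - 6*n^2 - 7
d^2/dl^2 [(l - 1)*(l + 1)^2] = 6*l + 2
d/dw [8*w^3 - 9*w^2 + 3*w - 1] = 24*w^2 - 18*w + 3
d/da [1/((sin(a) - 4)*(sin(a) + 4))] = -sin(2*a)/((sin(a) - 4)^2*(sin(a) + 4)^2)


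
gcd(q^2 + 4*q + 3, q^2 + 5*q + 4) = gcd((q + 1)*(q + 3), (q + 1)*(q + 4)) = q + 1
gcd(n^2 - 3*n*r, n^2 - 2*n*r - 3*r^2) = -n + 3*r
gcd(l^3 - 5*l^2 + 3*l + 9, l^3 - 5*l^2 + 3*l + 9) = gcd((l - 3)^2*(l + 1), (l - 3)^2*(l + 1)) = l^3 - 5*l^2 + 3*l + 9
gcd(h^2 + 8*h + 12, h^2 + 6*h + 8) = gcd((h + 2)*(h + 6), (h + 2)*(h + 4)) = h + 2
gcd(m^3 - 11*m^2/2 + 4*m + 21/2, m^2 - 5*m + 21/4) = m - 7/2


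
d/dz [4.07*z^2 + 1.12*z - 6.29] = 8.14*z + 1.12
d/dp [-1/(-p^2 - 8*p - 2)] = 2*(-p - 4)/(p^2 + 8*p + 2)^2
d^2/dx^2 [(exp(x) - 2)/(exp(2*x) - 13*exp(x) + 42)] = (exp(4*x) + 5*exp(3*x) - 174*exp(2*x) + 544*exp(x) + 672)*exp(x)/(exp(6*x) - 39*exp(5*x) + 633*exp(4*x) - 5473*exp(3*x) + 26586*exp(2*x) - 68796*exp(x) + 74088)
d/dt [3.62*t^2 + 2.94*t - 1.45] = 7.24*t + 2.94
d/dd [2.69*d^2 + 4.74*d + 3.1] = 5.38*d + 4.74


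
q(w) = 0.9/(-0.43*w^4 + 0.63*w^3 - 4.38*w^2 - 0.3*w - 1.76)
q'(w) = 0.9*(1.72*w^3 - 1.89*w^2 + 8.76*w + 0.3)/(-0.43*w^4 + 0.63*w^3 - 4.38*w^2 - 0.3*w - 1.76)^2 = (1.548*w^3 - 1.701*w^2 + 7.884*w + 0.27)/(0.43*w^4 - 0.63*w^3 + 4.38*w^2 + 0.3*w + 1.76)^2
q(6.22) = -0.00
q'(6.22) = 0.00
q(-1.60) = -0.05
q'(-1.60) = -0.07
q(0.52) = -0.30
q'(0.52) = 0.45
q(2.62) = -0.02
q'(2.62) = 0.02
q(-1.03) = -0.12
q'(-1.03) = -0.21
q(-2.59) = -0.01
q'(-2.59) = -0.02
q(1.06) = -0.13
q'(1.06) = 0.19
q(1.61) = -0.06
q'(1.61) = 0.08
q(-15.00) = -0.00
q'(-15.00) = -0.00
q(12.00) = -0.00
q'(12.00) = 0.00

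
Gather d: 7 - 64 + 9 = -48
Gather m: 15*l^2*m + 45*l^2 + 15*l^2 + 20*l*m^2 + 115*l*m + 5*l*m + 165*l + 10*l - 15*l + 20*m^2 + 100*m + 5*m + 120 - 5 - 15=60*l^2 + 160*l + m^2*(20*l + 20) + m*(15*l^2 + 120*l + 105) + 100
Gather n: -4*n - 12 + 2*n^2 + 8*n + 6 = 2*n^2 + 4*n - 6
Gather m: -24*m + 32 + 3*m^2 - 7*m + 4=3*m^2 - 31*m + 36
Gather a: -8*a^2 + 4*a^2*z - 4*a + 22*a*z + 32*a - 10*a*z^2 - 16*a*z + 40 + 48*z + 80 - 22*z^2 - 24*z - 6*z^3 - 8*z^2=a^2*(4*z - 8) + a*(-10*z^2 + 6*z + 28) - 6*z^3 - 30*z^2 + 24*z + 120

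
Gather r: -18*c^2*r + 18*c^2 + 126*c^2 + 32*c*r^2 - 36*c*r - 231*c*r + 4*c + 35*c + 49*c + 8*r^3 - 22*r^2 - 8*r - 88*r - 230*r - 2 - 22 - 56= 144*c^2 + 88*c + 8*r^3 + r^2*(32*c - 22) + r*(-18*c^2 - 267*c - 326) - 80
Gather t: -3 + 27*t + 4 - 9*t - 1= 18*t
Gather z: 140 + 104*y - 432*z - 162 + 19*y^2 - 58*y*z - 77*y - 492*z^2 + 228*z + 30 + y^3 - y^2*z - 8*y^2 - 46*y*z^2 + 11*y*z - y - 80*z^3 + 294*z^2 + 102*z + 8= y^3 + 11*y^2 + 26*y - 80*z^3 + z^2*(-46*y - 198) + z*(-y^2 - 47*y - 102) + 16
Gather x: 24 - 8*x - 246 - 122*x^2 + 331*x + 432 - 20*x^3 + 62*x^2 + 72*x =-20*x^3 - 60*x^2 + 395*x + 210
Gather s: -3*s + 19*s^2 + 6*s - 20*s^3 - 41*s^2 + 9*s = -20*s^3 - 22*s^2 + 12*s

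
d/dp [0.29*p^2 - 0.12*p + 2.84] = 0.58*p - 0.12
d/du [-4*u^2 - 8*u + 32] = -8*u - 8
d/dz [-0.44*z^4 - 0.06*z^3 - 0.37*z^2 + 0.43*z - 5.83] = -1.76*z^3 - 0.18*z^2 - 0.74*z + 0.43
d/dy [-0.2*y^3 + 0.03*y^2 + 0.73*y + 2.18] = -0.6*y^2 + 0.06*y + 0.73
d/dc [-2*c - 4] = -2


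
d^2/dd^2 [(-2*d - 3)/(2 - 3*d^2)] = 18*(2*d^3 + 9*d^2 + 4*d + 2)/(27*d^6 - 54*d^4 + 36*d^2 - 8)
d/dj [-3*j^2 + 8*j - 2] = 8 - 6*j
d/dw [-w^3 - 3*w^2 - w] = -3*w^2 - 6*w - 1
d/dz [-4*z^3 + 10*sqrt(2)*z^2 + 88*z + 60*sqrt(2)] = -12*z^2 + 20*sqrt(2)*z + 88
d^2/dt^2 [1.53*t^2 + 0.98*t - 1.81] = 3.06000000000000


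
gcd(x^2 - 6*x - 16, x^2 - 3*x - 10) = x + 2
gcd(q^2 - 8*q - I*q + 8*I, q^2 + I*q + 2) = q - I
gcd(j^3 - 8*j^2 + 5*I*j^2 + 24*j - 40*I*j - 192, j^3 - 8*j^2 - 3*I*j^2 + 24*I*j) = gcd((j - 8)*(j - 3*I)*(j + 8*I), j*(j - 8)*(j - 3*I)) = j^2 + j*(-8 - 3*I) + 24*I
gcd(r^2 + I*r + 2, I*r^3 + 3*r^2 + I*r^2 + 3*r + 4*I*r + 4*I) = 1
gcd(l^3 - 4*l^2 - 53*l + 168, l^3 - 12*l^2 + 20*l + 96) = l - 8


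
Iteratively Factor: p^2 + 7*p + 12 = (p + 4)*(p + 3)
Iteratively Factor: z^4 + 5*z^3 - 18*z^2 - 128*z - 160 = (z + 2)*(z^3 + 3*z^2 - 24*z - 80) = (z + 2)*(z + 4)*(z^2 - z - 20) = (z + 2)*(z + 4)^2*(z - 5)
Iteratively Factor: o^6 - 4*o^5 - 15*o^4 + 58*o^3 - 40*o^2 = (o - 5)*(o^5 + o^4 - 10*o^3 + 8*o^2) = (o - 5)*(o - 1)*(o^4 + 2*o^3 - 8*o^2) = (o - 5)*(o - 1)*(o + 4)*(o^3 - 2*o^2) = (o - 5)*(o - 2)*(o - 1)*(o + 4)*(o^2) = o*(o - 5)*(o - 2)*(o - 1)*(o + 4)*(o)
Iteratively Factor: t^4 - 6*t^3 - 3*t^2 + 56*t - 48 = (t + 3)*(t^3 - 9*t^2 + 24*t - 16) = (t - 4)*(t + 3)*(t^2 - 5*t + 4) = (t - 4)^2*(t + 3)*(t - 1)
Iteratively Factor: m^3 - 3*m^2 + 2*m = (m - 1)*(m^2 - 2*m) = m*(m - 1)*(m - 2)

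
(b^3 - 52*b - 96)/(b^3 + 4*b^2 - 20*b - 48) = (b - 8)/(b - 4)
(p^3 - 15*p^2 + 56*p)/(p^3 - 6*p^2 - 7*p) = (p - 8)/(p + 1)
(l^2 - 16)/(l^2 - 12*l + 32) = (l + 4)/(l - 8)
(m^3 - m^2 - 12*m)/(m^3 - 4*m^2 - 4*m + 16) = m*(m + 3)/(m^2 - 4)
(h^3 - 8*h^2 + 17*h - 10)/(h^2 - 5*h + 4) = (h^2 - 7*h + 10)/(h - 4)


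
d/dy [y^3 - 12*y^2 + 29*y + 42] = 3*y^2 - 24*y + 29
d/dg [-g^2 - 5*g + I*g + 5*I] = -2*g - 5 + I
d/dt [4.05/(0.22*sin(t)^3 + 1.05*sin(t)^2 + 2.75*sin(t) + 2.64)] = (-8.505*sin(t) + 1.3365*cos(2*t) - 12.474)*cos(t)/(0.22*sin(t)^3 + 1.05*sin(t)^2 + 2.75*sin(t) + 2.64)^2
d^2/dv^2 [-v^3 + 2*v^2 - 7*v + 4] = 4 - 6*v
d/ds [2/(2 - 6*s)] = 3/(3*s - 1)^2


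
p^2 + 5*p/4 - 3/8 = (p - 1/4)*(p + 3/2)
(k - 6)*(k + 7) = k^2 + k - 42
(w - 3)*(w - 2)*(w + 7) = w^3 + 2*w^2 - 29*w + 42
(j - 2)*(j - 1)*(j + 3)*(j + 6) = j^4 + 6*j^3 - 7*j^2 - 36*j + 36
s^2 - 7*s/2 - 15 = (s - 6)*(s + 5/2)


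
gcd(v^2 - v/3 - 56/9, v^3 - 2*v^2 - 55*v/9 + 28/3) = v + 7/3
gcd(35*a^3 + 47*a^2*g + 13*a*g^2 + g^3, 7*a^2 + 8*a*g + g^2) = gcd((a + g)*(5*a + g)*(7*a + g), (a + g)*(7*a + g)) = 7*a^2 + 8*a*g + g^2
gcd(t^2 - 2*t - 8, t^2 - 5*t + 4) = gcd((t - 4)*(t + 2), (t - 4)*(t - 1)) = t - 4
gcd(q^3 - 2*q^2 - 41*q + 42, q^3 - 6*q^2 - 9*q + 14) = q^2 - 8*q + 7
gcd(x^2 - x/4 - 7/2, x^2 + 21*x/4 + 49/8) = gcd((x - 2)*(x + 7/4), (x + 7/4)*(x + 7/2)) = x + 7/4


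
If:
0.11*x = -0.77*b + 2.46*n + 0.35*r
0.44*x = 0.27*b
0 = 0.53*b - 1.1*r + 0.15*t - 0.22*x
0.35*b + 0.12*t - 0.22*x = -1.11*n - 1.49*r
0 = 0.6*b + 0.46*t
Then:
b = 0.00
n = 0.00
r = 0.00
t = 0.00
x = 0.00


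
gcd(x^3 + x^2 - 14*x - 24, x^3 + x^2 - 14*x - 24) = x^3 + x^2 - 14*x - 24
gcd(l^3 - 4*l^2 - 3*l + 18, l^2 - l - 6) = l^2 - l - 6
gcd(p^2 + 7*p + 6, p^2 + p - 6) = 1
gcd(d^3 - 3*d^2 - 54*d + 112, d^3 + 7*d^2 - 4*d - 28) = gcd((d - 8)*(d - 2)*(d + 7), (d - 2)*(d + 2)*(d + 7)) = d^2 + 5*d - 14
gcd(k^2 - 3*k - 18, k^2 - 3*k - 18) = k^2 - 3*k - 18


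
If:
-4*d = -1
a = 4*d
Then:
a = 1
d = 1/4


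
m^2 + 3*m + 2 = (m + 1)*(m + 2)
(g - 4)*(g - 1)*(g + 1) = g^3 - 4*g^2 - g + 4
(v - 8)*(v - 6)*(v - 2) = v^3 - 16*v^2 + 76*v - 96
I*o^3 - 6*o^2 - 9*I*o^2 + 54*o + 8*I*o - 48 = (o - 8)*(o + 6*I)*(I*o - I)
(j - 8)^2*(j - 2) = j^3 - 18*j^2 + 96*j - 128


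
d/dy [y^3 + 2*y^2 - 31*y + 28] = 3*y^2 + 4*y - 31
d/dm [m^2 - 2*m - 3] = 2*m - 2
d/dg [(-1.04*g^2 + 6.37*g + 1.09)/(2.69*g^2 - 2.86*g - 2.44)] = (-14.1609*g^2 - 0.789000000000001*g - 12.4254)/(7.2361*g^4 - 15.3868*g^3 - 4.9476*g^2 + 13.9568*g + 5.9536)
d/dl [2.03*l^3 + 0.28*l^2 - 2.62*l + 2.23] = 6.09*l^2 + 0.56*l - 2.62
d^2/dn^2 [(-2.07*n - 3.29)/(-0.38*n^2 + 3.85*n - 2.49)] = ((13.4386 - 4.7196*n)*(0.38*n^2 - 3.85*n + 2.49) + (0.76*n - 3.85)*(1.52*n - 7.7)*(2.07*n + 3.29))/(0.38*n^2 - 3.85*n + 2.49)^3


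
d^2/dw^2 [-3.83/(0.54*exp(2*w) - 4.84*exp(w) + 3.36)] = (-3.83*(1.08*exp(w) - 4.84)*(2.16*exp(w) - 9.68)*exp(w) + (8.2728*exp(w) - 18.5372)*(0.54*exp(2*w) - 4.84*exp(w) + 3.36))*exp(w)/(0.54*exp(2*w) - 4.84*exp(w) + 3.36)^3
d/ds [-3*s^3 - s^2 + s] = -9*s^2 - 2*s + 1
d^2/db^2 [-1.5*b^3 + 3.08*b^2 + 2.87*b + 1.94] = 6.16 - 9.0*b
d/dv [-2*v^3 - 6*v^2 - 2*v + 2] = -6*v^2 - 12*v - 2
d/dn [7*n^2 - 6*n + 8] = 14*n - 6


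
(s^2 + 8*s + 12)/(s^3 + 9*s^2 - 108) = (s + 2)/(s^2 + 3*s - 18)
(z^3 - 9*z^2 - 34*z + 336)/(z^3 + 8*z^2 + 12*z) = (z^2 - 15*z + 56)/(z*(z + 2))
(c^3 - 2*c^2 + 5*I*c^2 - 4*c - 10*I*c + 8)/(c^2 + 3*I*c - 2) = (c^2 + c*(-2 + 4*I) - 8*I)/(c + 2*I)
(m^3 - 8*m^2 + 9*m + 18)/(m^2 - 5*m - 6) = m - 3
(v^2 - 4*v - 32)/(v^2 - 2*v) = (v^2 - 4*v - 32)/(v*(v - 2))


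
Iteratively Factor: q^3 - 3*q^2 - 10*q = (q + 2)*(q^2 - 5*q) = (q - 5)*(q + 2)*(q)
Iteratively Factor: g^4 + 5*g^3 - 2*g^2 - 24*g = (g + 4)*(g^3 + g^2 - 6*g) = (g + 3)*(g + 4)*(g^2 - 2*g) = (g - 2)*(g + 3)*(g + 4)*(g)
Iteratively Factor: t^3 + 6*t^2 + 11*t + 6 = (t + 2)*(t^2 + 4*t + 3) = (t + 2)*(t + 3)*(t + 1)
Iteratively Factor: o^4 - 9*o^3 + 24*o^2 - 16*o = (o)*(o^3 - 9*o^2 + 24*o - 16) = o*(o - 4)*(o^2 - 5*o + 4) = o*(o - 4)^2*(o - 1)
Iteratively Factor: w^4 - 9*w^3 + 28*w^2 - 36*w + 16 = (w - 2)*(w^3 - 7*w^2 + 14*w - 8) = (w - 2)^2*(w^2 - 5*w + 4) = (w - 2)^2*(w - 1)*(w - 4)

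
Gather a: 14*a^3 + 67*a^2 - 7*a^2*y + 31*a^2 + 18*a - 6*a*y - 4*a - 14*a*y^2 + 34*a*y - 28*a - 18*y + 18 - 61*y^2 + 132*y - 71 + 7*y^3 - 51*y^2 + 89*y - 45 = 14*a^3 + a^2*(98 - 7*y) + a*(-14*y^2 + 28*y - 14) + 7*y^3 - 112*y^2 + 203*y - 98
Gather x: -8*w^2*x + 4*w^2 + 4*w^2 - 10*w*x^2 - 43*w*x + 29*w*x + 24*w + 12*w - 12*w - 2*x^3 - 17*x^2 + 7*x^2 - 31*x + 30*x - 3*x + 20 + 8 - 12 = 8*w^2 + 24*w - 2*x^3 + x^2*(-10*w - 10) + x*(-8*w^2 - 14*w - 4) + 16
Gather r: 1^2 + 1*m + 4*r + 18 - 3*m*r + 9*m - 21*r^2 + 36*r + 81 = 10*m - 21*r^2 + r*(40 - 3*m) + 100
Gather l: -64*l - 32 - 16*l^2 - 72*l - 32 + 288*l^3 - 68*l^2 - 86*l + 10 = 288*l^3 - 84*l^2 - 222*l - 54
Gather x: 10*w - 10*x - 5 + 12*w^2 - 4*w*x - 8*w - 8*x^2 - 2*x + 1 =12*w^2 + 2*w - 8*x^2 + x*(-4*w - 12) - 4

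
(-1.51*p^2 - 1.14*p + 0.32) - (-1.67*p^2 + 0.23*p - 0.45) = 0.16*p^2 - 1.37*p + 0.77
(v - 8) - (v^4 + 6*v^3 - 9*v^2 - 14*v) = -v^4 - 6*v^3 + 9*v^2 + 15*v - 8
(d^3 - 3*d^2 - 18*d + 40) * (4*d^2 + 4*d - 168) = 4*d^5 - 8*d^4 - 252*d^3 + 592*d^2 + 3184*d - 6720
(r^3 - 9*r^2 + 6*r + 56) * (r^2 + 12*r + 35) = r^5 + 3*r^4 - 67*r^3 - 187*r^2 + 882*r + 1960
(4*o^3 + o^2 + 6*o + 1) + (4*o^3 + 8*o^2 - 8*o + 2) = 8*o^3 + 9*o^2 - 2*o + 3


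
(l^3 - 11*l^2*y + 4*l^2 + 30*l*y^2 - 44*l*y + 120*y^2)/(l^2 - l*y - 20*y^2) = (l^2 - 6*l*y + 4*l - 24*y)/(l + 4*y)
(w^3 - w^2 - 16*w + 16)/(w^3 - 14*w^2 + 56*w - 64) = (w^2 + 3*w - 4)/(w^2 - 10*w + 16)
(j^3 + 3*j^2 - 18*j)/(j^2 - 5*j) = (j^2 + 3*j - 18)/(j - 5)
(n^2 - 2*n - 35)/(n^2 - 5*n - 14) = (n + 5)/(n + 2)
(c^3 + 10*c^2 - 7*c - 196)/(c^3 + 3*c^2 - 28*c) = (c + 7)/c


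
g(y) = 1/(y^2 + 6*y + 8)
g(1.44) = 0.05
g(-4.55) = 0.71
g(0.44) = 0.09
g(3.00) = 0.03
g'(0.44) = -0.06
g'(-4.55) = 1.58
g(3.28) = 0.03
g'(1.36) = -0.03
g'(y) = (-2*y - 6)/(y^2 + 6*y + 8)^2 = 2*(-y - 3)/(y^2 + 6*y + 8)^2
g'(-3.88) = 34.58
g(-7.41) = 0.05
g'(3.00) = -0.01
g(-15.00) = 0.01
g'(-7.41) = 0.03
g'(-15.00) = 0.00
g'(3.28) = -0.01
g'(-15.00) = 0.00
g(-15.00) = 0.01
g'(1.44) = -0.03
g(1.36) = 0.06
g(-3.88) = -4.43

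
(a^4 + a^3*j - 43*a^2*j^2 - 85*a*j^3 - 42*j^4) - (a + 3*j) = a^4 + a^3*j - 43*a^2*j^2 - 85*a*j^3 - a - 42*j^4 - 3*j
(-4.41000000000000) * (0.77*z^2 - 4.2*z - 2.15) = -3.3957*z^2 + 18.522*z + 9.4815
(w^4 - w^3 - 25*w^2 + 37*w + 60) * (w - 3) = w^5 - 4*w^4 - 22*w^3 + 112*w^2 - 51*w - 180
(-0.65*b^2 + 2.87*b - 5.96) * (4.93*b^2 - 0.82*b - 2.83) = -3.2045*b^4 + 14.6821*b^3 - 29.8967*b^2 - 3.2349*b + 16.8668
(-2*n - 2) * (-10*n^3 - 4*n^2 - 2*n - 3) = 20*n^4 + 28*n^3 + 12*n^2 + 10*n + 6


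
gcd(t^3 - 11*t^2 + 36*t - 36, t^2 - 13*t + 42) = t - 6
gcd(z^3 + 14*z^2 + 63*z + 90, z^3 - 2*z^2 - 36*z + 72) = z + 6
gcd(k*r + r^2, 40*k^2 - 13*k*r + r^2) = 1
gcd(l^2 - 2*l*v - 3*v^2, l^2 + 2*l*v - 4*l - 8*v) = 1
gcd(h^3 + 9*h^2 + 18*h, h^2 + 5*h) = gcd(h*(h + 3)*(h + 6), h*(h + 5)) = h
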